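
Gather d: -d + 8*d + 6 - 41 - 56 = 7*d - 91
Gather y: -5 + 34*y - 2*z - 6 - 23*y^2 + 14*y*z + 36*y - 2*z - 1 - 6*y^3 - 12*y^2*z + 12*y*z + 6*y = -6*y^3 + y^2*(-12*z - 23) + y*(26*z + 76) - 4*z - 12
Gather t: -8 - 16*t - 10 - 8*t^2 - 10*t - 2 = -8*t^2 - 26*t - 20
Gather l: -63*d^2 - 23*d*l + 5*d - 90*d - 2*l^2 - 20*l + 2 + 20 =-63*d^2 - 85*d - 2*l^2 + l*(-23*d - 20) + 22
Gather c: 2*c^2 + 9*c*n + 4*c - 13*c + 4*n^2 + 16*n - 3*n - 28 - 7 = 2*c^2 + c*(9*n - 9) + 4*n^2 + 13*n - 35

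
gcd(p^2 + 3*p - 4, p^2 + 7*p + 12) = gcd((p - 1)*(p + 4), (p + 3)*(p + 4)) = p + 4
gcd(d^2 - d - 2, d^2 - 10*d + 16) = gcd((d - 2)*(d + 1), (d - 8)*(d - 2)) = d - 2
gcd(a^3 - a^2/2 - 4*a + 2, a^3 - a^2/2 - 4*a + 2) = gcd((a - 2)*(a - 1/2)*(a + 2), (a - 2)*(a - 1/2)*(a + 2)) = a^3 - a^2/2 - 4*a + 2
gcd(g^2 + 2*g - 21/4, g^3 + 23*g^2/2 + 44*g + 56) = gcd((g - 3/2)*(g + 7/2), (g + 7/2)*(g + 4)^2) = g + 7/2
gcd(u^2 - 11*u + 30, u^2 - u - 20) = u - 5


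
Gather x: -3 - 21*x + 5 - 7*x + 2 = 4 - 28*x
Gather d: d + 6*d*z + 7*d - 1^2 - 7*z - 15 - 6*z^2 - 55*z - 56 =d*(6*z + 8) - 6*z^2 - 62*z - 72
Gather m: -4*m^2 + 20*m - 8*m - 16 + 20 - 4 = -4*m^2 + 12*m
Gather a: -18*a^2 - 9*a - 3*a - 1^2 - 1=-18*a^2 - 12*a - 2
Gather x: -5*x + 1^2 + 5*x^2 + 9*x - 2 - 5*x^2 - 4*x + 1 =0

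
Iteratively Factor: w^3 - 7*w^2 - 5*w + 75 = (w + 3)*(w^2 - 10*w + 25) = (w - 5)*(w + 3)*(w - 5)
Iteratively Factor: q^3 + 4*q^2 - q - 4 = (q - 1)*(q^2 + 5*q + 4) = (q - 1)*(q + 4)*(q + 1)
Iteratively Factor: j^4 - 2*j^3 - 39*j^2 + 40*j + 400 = (j + 4)*(j^3 - 6*j^2 - 15*j + 100) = (j - 5)*(j + 4)*(j^2 - j - 20) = (j - 5)*(j + 4)^2*(j - 5)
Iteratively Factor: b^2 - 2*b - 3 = (b + 1)*(b - 3)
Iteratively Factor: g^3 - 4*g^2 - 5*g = (g + 1)*(g^2 - 5*g) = (g - 5)*(g + 1)*(g)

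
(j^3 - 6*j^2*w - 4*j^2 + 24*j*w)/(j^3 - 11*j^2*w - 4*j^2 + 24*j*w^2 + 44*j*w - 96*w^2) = j*(j - 6*w)/(j^2 - 11*j*w + 24*w^2)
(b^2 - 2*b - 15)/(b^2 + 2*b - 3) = (b - 5)/(b - 1)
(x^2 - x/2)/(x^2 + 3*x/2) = (2*x - 1)/(2*x + 3)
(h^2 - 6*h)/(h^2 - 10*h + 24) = h/(h - 4)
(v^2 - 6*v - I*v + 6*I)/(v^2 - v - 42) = (-v^2 + 6*v + I*v - 6*I)/(-v^2 + v + 42)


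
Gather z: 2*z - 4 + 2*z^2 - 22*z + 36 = 2*z^2 - 20*z + 32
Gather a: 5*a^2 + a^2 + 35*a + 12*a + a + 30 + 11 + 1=6*a^2 + 48*a + 42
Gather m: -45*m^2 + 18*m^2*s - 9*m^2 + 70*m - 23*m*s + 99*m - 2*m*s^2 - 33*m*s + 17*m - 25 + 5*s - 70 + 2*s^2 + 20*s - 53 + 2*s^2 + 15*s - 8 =m^2*(18*s - 54) + m*(-2*s^2 - 56*s + 186) + 4*s^2 + 40*s - 156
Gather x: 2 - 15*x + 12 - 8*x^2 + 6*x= -8*x^2 - 9*x + 14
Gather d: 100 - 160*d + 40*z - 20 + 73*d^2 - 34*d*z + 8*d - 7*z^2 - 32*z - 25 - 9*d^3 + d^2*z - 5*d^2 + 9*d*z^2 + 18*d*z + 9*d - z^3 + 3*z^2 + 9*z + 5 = -9*d^3 + d^2*(z + 68) + d*(9*z^2 - 16*z - 143) - z^3 - 4*z^2 + 17*z + 60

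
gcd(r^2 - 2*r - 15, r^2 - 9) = r + 3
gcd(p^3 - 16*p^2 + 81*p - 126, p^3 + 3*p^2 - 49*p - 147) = p - 7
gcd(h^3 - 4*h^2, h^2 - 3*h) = h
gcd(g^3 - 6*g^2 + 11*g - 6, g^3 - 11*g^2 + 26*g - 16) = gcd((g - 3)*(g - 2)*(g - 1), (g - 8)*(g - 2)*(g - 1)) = g^2 - 3*g + 2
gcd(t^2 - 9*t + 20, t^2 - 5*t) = t - 5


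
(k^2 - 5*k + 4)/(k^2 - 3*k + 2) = (k - 4)/(k - 2)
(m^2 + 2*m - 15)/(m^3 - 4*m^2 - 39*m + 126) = (m + 5)/(m^2 - m - 42)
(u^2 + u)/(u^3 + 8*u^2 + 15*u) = (u + 1)/(u^2 + 8*u + 15)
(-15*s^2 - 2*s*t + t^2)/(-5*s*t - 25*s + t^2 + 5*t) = (3*s + t)/(t + 5)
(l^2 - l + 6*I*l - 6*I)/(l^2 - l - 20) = (-l^2 + l - 6*I*l + 6*I)/(-l^2 + l + 20)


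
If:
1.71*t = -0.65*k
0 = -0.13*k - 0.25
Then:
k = -1.92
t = 0.73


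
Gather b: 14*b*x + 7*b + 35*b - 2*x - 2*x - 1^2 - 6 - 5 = b*(14*x + 42) - 4*x - 12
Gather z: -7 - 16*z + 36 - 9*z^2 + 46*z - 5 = -9*z^2 + 30*z + 24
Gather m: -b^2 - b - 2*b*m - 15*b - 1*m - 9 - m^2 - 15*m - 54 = -b^2 - 16*b - m^2 + m*(-2*b - 16) - 63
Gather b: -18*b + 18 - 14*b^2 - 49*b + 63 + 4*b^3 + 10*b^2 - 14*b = 4*b^3 - 4*b^2 - 81*b + 81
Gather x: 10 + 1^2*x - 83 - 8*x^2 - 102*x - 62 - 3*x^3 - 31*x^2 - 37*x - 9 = -3*x^3 - 39*x^2 - 138*x - 144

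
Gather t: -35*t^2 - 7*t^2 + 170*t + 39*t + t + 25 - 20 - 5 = -42*t^2 + 210*t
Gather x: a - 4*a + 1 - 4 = -3*a - 3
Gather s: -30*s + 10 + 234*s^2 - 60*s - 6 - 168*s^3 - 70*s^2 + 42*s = -168*s^3 + 164*s^2 - 48*s + 4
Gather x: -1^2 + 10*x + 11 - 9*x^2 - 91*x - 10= -9*x^2 - 81*x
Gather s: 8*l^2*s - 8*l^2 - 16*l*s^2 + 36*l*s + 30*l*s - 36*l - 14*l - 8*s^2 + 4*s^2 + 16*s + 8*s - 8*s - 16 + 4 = -8*l^2 - 50*l + s^2*(-16*l - 4) + s*(8*l^2 + 66*l + 16) - 12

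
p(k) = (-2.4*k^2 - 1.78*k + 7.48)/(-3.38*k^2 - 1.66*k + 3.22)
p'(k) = (-4.8*k - 1.78)/(-3.38*k^2 - 1.66*k + 3.22) + (6.76*k + 1.66)*(-2.4*k^2 - 1.78*k + 7.48)/(-3.38*k^2 - 1.66*k + 3.22)^2 = (-2.0324*k^2 + 35.1088*k + 6.6852)/(11.4244*k^4 + 11.2216*k^3 - 19.0116*k^2 - 10.6904*k + 10.3684)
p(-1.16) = 10.57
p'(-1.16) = -103.02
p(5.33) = 0.69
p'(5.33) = 0.01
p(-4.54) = 0.58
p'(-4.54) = -0.06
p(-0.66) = 2.68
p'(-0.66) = -2.15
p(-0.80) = 3.09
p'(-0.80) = -3.99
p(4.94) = 0.68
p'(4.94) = 0.02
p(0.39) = 3.12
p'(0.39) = 4.74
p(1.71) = 0.27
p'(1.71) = 0.67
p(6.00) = 0.70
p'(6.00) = 0.01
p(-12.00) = 0.68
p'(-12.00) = -0.00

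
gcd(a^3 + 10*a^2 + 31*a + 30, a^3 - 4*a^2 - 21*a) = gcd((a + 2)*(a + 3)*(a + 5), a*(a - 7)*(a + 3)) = a + 3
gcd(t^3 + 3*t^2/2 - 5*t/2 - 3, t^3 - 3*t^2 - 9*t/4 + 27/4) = t - 3/2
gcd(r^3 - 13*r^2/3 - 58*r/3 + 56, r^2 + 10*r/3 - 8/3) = r + 4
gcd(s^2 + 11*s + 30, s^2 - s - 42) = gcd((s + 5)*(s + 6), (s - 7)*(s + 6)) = s + 6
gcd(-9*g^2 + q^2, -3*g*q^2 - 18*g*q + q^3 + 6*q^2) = -3*g + q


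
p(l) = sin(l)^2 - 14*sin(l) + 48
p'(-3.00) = 14.14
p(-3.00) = 50.00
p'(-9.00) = 13.51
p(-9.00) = 53.94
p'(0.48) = -11.60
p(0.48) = 41.75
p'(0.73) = -9.44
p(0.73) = 39.11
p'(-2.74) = 13.61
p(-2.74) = 53.63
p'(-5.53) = -9.22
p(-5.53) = 38.89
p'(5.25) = -8.05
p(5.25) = 60.76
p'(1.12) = -5.32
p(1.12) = 36.21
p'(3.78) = 12.20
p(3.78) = 56.70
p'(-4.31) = 4.76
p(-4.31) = 35.96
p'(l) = 2*sin(l)*cos(l) - 14*cos(l)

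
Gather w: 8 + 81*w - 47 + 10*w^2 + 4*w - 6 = 10*w^2 + 85*w - 45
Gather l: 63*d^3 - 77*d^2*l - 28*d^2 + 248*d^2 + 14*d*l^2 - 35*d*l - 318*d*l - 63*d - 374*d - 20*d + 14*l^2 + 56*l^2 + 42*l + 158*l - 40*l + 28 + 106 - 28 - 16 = 63*d^3 + 220*d^2 - 457*d + l^2*(14*d + 70) + l*(-77*d^2 - 353*d + 160) + 90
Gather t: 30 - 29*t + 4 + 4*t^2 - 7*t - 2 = 4*t^2 - 36*t + 32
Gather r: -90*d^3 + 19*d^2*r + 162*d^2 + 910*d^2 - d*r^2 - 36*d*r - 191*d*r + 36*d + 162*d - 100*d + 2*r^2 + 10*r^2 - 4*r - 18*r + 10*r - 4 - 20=-90*d^3 + 1072*d^2 + 98*d + r^2*(12 - d) + r*(19*d^2 - 227*d - 12) - 24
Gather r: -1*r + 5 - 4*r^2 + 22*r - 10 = -4*r^2 + 21*r - 5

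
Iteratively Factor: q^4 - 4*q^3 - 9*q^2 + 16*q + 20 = (q - 2)*(q^3 - 2*q^2 - 13*q - 10) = (q - 5)*(q - 2)*(q^2 + 3*q + 2) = (q - 5)*(q - 2)*(q + 1)*(q + 2)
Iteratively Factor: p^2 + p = (p)*(p + 1)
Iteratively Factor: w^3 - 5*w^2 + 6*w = (w - 2)*(w^2 - 3*w) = (w - 3)*(w - 2)*(w)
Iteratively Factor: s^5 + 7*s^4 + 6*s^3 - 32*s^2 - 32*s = (s + 1)*(s^4 + 6*s^3 - 32*s) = (s - 2)*(s + 1)*(s^3 + 8*s^2 + 16*s) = (s - 2)*(s + 1)*(s + 4)*(s^2 + 4*s) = s*(s - 2)*(s + 1)*(s + 4)*(s + 4)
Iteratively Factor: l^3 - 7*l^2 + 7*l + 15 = (l - 5)*(l^2 - 2*l - 3) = (l - 5)*(l - 3)*(l + 1)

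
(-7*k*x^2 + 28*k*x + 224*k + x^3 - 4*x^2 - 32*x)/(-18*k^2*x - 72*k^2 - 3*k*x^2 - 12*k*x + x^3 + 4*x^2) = (-7*k*x + 56*k + x^2 - 8*x)/(-18*k^2 - 3*k*x + x^2)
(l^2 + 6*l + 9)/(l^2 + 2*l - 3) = (l + 3)/(l - 1)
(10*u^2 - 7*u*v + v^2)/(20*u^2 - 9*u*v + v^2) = (2*u - v)/(4*u - v)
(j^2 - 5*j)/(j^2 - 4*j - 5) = j/(j + 1)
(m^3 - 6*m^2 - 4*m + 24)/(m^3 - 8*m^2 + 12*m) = (m + 2)/m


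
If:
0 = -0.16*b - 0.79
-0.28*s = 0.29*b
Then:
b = -4.94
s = 5.11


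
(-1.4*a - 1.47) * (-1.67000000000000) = 2.338*a + 2.4549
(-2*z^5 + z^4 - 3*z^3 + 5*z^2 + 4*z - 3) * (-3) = 6*z^5 - 3*z^4 + 9*z^3 - 15*z^2 - 12*z + 9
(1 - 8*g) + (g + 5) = 6 - 7*g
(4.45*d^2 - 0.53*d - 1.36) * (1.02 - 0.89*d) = -3.9605*d^3 + 5.0107*d^2 + 0.6698*d - 1.3872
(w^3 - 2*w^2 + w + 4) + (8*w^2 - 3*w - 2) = w^3 + 6*w^2 - 2*w + 2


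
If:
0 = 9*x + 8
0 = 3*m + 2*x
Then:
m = 16/27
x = -8/9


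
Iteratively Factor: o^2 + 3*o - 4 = (o + 4)*(o - 1)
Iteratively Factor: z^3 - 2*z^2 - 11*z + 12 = (z - 4)*(z^2 + 2*z - 3) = (z - 4)*(z + 3)*(z - 1)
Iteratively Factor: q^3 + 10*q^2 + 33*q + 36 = (q + 3)*(q^2 + 7*q + 12) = (q + 3)^2*(q + 4)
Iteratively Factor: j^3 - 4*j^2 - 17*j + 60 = (j - 3)*(j^2 - j - 20) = (j - 3)*(j + 4)*(j - 5)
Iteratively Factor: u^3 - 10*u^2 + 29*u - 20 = (u - 4)*(u^2 - 6*u + 5) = (u - 5)*(u - 4)*(u - 1)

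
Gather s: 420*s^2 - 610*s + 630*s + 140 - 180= 420*s^2 + 20*s - 40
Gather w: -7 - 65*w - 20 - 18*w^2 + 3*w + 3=-18*w^2 - 62*w - 24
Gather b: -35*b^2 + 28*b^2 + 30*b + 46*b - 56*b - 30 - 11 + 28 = -7*b^2 + 20*b - 13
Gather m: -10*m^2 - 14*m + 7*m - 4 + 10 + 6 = -10*m^2 - 7*m + 12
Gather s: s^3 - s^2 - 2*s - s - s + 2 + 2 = s^3 - s^2 - 4*s + 4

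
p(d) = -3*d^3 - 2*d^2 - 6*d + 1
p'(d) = -9*d^2 - 4*d - 6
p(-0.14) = 1.81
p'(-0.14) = -5.62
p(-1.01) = 8.11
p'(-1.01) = -11.14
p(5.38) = -556.33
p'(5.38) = -288.02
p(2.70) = -88.83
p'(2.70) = -82.41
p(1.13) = -12.66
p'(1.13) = -22.01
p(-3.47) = 123.08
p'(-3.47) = -100.49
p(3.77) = -210.79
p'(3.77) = -149.00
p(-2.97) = 79.77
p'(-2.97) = -73.51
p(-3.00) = 82.00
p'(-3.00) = -75.00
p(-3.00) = 82.00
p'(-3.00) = -75.00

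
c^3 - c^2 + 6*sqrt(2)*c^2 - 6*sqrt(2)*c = c*(c - 1)*(c + 6*sqrt(2))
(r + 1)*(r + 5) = r^2 + 6*r + 5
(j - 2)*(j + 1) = j^2 - j - 2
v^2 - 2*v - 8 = (v - 4)*(v + 2)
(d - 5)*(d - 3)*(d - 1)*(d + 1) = d^4 - 8*d^3 + 14*d^2 + 8*d - 15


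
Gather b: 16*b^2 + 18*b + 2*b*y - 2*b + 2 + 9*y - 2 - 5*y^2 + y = 16*b^2 + b*(2*y + 16) - 5*y^2 + 10*y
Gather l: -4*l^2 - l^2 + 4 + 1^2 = 5 - 5*l^2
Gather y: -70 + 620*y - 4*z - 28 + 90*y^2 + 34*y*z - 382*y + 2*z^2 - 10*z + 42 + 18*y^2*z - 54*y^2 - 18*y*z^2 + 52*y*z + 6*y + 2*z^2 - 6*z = y^2*(18*z + 36) + y*(-18*z^2 + 86*z + 244) + 4*z^2 - 20*z - 56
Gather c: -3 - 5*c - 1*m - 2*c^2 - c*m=-2*c^2 + c*(-m - 5) - m - 3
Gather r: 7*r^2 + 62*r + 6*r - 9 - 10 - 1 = 7*r^2 + 68*r - 20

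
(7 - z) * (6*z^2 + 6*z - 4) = -6*z^3 + 36*z^2 + 46*z - 28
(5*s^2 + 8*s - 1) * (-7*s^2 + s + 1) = -35*s^4 - 51*s^3 + 20*s^2 + 7*s - 1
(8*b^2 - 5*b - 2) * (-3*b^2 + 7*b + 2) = -24*b^4 + 71*b^3 - 13*b^2 - 24*b - 4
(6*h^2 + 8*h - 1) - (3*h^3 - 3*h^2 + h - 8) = -3*h^3 + 9*h^2 + 7*h + 7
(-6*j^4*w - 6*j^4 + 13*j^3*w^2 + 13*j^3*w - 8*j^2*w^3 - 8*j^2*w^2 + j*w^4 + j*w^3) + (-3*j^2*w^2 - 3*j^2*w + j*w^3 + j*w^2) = -6*j^4*w - 6*j^4 + 13*j^3*w^2 + 13*j^3*w - 8*j^2*w^3 - 11*j^2*w^2 - 3*j^2*w + j*w^4 + 2*j*w^3 + j*w^2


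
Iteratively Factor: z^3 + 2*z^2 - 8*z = (z + 4)*(z^2 - 2*z) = (z - 2)*(z + 4)*(z)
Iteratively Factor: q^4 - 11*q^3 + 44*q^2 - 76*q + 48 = (q - 3)*(q^3 - 8*q^2 + 20*q - 16) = (q - 3)*(q - 2)*(q^2 - 6*q + 8) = (q - 4)*(q - 3)*(q - 2)*(q - 2)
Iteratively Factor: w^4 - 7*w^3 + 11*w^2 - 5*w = (w)*(w^3 - 7*w^2 + 11*w - 5) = w*(w - 1)*(w^2 - 6*w + 5) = w*(w - 1)^2*(w - 5)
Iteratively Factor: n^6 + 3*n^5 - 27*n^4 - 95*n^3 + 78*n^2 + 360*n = (n - 5)*(n^5 + 8*n^4 + 13*n^3 - 30*n^2 - 72*n) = n*(n - 5)*(n^4 + 8*n^3 + 13*n^2 - 30*n - 72) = n*(n - 5)*(n + 3)*(n^3 + 5*n^2 - 2*n - 24) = n*(n - 5)*(n + 3)*(n + 4)*(n^2 + n - 6) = n*(n - 5)*(n + 3)^2*(n + 4)*(n - 2)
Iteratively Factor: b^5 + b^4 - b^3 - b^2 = (b)*(b^4 + b^3 - b^2 - b) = b*(b + 1)*(b^3 - b) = b*(b + 1)^2*(b^2 - b) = b^2*(b + 1)^2*(b - 1)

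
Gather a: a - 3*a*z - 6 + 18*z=a*(1 - 3*z) + 18*z - 6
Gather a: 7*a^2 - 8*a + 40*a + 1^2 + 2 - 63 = 7*a^2 + 32*a - 60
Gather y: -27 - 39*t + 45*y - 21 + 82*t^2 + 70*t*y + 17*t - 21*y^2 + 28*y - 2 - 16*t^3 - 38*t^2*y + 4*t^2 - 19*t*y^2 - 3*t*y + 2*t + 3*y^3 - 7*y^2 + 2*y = -16*t^3 + 86*t^2 - 20*t + 3*y^3 + y^2*(-19*t - 28) + y*(-38*t^2 + 67*t + 75) - 50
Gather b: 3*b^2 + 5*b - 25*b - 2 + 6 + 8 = 3*b^2 - 20*b + 12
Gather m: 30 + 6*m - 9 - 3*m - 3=3*m + 18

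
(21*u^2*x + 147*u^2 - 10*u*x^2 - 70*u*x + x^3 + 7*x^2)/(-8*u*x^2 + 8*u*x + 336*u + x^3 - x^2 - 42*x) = (-21*u^2*x - 147*u^2 + 10*u*x^2 + 70*u*x - x^3 - 7*x^2)/(8*u*x^2 - 8*u*x - 336*u - x^3 + x^2 + 42*x)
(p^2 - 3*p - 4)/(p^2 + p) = (p - 4)/p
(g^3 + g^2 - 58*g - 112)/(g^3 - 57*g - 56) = (g + 2)/(g + 1)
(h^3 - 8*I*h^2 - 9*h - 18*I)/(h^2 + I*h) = h - 9*I - 18/h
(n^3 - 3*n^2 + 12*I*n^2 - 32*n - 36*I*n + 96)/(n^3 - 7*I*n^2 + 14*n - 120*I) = (n^2 + n*(-3 + 8*I) - 24*I)/(n^2 - 11*I*n - 30)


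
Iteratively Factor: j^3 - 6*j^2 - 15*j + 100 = (j - 5)*(j^2 - j - 20) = (j - 5)*(j + 4)*(j - 5)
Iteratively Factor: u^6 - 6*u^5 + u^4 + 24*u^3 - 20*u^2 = (u)*(u^5 - 6*u^4 + u^3 + 24*u^2 - 20*u) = u^2*(u^4 - 6*u^3 + u^2 + 24*u - 20) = u^2*(u + 2)*(u^3 - 8*u^2 + 17*u - 10) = u^2*(u - 2)*(u + 2)*(u^2 - 6*u + 5) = u^2*(u - 2)*(u - 1)*(u + 2)*(u - 5)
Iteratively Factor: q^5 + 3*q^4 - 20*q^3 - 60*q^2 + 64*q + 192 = (q + 3)*(q^4 - 20*q^2 + 64) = (q - 2)*(q + 3)*(q^3 + 2*q^2 - 16*q - 32) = (q - 2)*(q + 2)*(q + 3)*(q^2 - 16) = (q - 2)*(q + 2)*(q + 3)*(q + 4)*(q - 4)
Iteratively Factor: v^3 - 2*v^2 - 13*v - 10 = (v - 5)*(v^2 + 3*v + 2) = (v - 5)*(v + 1)*(v + 2)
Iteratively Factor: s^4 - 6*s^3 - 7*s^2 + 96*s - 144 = (s - 3)*(s^3 - 3*s^2 - 16*s + 48) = (s - 3)^2*(s^2 - 16) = (s - 4)*(s - 3)^2*(s + 4)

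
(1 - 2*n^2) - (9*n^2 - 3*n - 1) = -11*n^2 + 3*n + 2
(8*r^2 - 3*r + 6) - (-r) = 8*r^2 - 2*r + 6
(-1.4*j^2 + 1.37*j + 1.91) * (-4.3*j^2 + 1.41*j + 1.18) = 6.02*j^4 - 7.865*j^3 - 7.9333*j^2 + 4.3097*j + 2.2538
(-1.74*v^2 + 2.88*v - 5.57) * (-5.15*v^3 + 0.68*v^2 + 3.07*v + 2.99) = 8.961*v^5 - 16.0152*v^4 + 25.3021*v^3 - 0.148600000000001*v^2 - 8.4887*v - 16.6543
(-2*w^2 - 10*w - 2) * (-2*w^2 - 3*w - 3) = 4*w^4 + 26*w^3 + 40*w^2 + 36*w + 6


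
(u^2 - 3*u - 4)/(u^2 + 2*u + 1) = (u - 4)/(u + 1)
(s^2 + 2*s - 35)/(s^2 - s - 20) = (s + 7)/(s + 4)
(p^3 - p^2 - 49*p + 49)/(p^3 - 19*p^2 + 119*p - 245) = (p^2 + 6*p - 7)/(p^2 - 12*p + 35)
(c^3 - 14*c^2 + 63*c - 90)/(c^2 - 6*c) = c - 8 + 15/c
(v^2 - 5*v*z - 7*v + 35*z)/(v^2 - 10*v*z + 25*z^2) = (7 - v)/(-v + 5*z)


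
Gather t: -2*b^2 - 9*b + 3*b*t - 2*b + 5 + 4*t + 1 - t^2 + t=-2*b^2 - 11*b - t^2 + t*(3*b + 5) + 6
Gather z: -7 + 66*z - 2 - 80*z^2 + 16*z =-80*z^2 + 82*z - 9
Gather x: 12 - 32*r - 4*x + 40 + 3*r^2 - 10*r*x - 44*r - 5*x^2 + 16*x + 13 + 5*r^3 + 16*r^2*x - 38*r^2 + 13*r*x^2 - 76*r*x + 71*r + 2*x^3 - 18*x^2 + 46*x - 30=5*r^3 - 35*r^2 - 5*r + 2*x^3 + x^2*(13*r - 23) + x*(16*r^2 - 86*r + 58) + 35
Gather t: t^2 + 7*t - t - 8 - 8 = t^2 + 6*t - 16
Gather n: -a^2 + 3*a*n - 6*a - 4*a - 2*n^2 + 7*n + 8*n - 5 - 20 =-a^2 - 10*a - 2*n^2 + n*(3*a + 15) - 25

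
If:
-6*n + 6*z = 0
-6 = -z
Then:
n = 6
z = 6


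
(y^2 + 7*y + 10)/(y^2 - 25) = (y + 2)/(y - 5)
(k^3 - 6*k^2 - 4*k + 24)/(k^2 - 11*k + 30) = (k^2 - 4)/(k - 5)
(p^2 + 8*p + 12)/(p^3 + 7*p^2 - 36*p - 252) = (p + 2)/(p^2 + p - 42)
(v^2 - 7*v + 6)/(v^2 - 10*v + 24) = (v - 1)/(v - 4)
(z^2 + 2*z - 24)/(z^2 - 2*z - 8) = (z + 6)/(z + 2)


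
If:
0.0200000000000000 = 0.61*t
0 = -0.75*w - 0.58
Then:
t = 0.03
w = -0.77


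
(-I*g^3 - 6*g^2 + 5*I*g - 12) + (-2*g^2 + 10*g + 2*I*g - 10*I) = -I*g^3 - 8*g^2 + 10*g + 7*I*g - 12 - 10*I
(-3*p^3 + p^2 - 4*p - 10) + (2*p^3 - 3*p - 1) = -p^3 + p^2 - 7*p - 11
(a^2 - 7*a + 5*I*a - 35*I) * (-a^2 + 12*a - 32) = -a^4 + 19*a^3 - 5*I*a^3 - 116*a^2 + 95*I*a^2 + 224*a - 580*I*a + 1120*I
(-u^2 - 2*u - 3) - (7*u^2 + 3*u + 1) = -8*u^2 - 5*u - 4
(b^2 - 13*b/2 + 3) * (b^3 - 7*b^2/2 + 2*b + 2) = b^5 - 10*b^4 + 111*b^3/4 - 43*b^2/2 - 7*b + 6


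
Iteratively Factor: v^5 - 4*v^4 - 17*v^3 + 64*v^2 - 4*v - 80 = (v + 4)*(v^4 - 8*v^3 + 15*v^2 + 4*v - 20) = (v - 2)*(v + 4)*(v^3 - 6*v^2 + 3*v + 10) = (v - 2)*(v + 1)*(v + 4)*(v^2 - 7*v + 10) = (v - 5)*(v - 2)*(v + 1)*(v + 4)*(v - 2)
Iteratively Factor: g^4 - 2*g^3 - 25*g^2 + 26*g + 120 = (g + 2)*(g^3 - 4*g^2 - 17*g + 60) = (g - 5)*(g + 2)*(g^2 + g - 12) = (g - 5)*(g + 2)*(g + 4)*(g - 3)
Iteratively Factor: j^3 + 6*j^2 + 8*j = (j + 2)*(j^2 + 4*j) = (j + 2)*(j + 4)*(j)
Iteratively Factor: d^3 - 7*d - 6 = (d + 1)*(d^2 - d - 6) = (d - 3)*(d + 1)*(d + 2)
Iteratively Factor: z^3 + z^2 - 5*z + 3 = (z + 3)*(z^2 - 2*z + 1) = (z - 1)*(z + 3)*(z - 1)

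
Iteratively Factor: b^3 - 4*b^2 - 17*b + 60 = (b + 4)*(b^2 - 8*b + 15) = (b - 3)*(b + 4)*(b - 5)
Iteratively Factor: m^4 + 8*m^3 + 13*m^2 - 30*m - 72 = (m + 4)*(m^3 + 4*m^2 - 3*m - 18) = (m + 3)*(m + 4)*(m^2 + m - 6) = (m - 2)*(m + 3)*(m + 4)*(m + 3)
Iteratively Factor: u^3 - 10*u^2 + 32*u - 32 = (u - 2)*(u^2 - 8*u + 16) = (u - 4)*(u - 2)*(u - 4)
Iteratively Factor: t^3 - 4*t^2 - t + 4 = (t + 1)*(t^2 - 5*t + 4) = (t - 1)*(t + 1)*(t - 4)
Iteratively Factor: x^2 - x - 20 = (x + 4)*(x - 5)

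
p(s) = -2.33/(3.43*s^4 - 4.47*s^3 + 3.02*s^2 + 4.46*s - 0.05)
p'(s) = -2.33*(-13.72*s^3 + 13.41*s^2 - 6.04*s - 4.46)/(3.43*s^4 - 4.47*s^3 + 3.02*s^2 + 4.46*s - 0.05)^2 = (31.9676*s^3 - 31.2453*s^2 + 14.0732*s + 10.3918)/(3.43*s^4 - 4.47*s^3 + 3.02*s^2 + 4.46*s - 0.05)^2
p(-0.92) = -0.54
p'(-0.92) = -2.86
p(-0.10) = 5.05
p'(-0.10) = 40.66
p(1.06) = -0.33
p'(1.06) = 0.56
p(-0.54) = 4.00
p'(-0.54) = -33.49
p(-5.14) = -0.00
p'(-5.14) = -0.00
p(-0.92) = -0.54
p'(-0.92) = -2.86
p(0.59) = -0.74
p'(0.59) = 1.47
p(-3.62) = -0.00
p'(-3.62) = -0.00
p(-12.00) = -0.00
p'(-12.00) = -0.00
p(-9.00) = -0.00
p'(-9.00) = -0.00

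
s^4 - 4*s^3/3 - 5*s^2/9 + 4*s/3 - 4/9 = (s - 1)*(s - 2/3)^2*(s + 1)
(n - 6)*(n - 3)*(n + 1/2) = n^3 - 17*n^2/2 + 27*n/2 + 9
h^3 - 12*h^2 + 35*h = h*(h - 7)*(h - 5)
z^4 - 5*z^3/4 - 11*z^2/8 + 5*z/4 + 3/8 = (z - 3/2)*(z - 1)*(z + 1/4)*(z + 1)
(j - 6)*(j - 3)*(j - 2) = j^3 - 11*j^2 + 36*j - 36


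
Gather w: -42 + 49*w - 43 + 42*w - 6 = 91*w - 91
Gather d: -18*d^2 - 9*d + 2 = -18*d^2 - 9*d + 2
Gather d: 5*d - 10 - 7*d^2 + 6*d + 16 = -7*d^2 + 11*d + 6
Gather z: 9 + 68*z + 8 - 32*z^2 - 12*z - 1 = -32*z^2 + 56*z + 16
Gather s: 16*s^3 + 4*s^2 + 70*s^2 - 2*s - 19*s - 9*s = 16*s^3 + 74*s^2 - 30*s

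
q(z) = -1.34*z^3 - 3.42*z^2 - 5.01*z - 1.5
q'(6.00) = -190.77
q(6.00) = -444.12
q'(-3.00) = -20.67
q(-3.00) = 18.93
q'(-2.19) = -9.31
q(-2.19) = 7.14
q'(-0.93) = -2.13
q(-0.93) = 1.28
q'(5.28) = -153.20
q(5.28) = -320.54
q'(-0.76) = -2.13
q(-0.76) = 0.92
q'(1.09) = -17.24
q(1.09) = -12.76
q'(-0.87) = -2.10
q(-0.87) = 1.15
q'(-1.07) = -2.29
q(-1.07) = 1.59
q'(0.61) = -10.68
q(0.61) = -6.13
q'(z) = -4.02*z^2 - 6.84*z - 5.01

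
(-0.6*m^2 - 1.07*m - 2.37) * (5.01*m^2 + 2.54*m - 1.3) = -3.006*m^4 - 6.8847*m^3 - 13.8115*m^2 - 4.6288*m + 3.081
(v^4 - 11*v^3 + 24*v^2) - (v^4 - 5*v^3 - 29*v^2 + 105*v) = -6*v^3 + 53*v^2 - 105*v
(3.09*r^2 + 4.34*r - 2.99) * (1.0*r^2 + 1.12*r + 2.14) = 3.09*r^4 + 7.8008*r^3 + 8.4834*r^2 + 5.9388*r - 6.3986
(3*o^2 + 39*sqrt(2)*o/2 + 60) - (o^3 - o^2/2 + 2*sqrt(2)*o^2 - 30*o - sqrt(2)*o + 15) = -o^3 - 2*sqrt(2)*o^2 + 7*o^2/2 + 41*sqrt(2)*o/2 + 30*o + 45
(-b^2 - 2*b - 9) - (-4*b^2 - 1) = 3*b^2 - 2*b - 8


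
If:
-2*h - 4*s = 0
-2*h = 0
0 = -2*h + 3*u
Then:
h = 0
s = 0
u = 0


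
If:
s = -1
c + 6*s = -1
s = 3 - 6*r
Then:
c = 5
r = 2/3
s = -1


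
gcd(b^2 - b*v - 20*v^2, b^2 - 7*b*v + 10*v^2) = -b + 5*v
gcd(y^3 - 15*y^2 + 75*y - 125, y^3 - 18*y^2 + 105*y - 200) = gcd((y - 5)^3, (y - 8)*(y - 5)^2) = y^2 - 10*y + 25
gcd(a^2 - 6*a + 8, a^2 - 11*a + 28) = a - 4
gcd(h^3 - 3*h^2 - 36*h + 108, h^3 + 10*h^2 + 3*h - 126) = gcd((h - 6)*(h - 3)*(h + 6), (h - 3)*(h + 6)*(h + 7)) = h^2 + 3*h - 18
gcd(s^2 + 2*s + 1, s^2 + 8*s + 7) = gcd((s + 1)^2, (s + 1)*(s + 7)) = s + 1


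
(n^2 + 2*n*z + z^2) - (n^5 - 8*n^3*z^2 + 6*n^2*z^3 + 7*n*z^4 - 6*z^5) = -n^5 + 8*n^3*z^2 - 6*n^2*z^3 + n^2 - 7*n*z^4 + 2*n*z + 6*z^5 + z^2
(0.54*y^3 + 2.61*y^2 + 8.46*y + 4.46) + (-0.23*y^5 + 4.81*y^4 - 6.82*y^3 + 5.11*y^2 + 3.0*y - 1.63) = -0.23*y^5 + 4.81*y^4 - 6.28*y^3 + 7.72*y^2 + 11.46*y + 2.83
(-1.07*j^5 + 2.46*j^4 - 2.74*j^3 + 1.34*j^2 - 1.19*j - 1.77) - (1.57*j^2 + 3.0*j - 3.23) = -1.07*j^5 + 2.46*j^4 - 2.74*j^3 - 0.23*j^2 - 4.19*j + 1.46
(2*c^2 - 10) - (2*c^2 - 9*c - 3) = 9*c - 7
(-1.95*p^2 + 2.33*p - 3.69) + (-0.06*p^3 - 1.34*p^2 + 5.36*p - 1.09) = -0.06*p^3 - 3.29*p^2 + 7.69*p - 4.78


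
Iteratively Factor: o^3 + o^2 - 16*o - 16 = (o + 1)*(o^2 - 16) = (o + 1)*(o + 4)*(o - 4)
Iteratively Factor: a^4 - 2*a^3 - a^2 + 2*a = (a + 1)*(a^3 - 3*a^2 + 2*a) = (a - 2)*(a + 1)*(a^2 - a) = a*(a - 2)*(a + 1)*(a - 1)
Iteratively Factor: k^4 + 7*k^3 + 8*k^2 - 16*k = (k + 4)*(k^3 + 3*k^2 - 4*k) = (k + 4)^2*(k^2 - k) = (k - 1)*(k + 4)^2*(k)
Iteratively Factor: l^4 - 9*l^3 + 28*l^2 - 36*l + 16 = (l - 2)*(l^3 - 7*l^2 + 14*l - 8) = (l - 2)*(l - 1)*(l^2 - 6*l + 8) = (l - 4)*(l - 2)*(l - 1)*(l - 2)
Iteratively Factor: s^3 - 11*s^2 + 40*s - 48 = (s - 3)*(s^2 - 8*s + 16) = (s - 4)*(s - 3)*(s - 4)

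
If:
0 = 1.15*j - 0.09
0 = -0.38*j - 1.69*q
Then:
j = 0.08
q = -0.02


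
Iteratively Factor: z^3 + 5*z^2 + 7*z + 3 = (z + 3)*(z^2 + 2*z + 1) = (z + 1)*(z + 3)*(z + 1)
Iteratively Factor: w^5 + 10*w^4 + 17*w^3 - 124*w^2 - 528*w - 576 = (w + 3)*(w^4 + 7*w^3 - 4*w^2 - 112*w - 192) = (w + 3)^2*(w^3 + 4*w^2 - 16*w - 64) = (w + 3)^2*(w + 4)*(w^2 - 16) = (w - 4)*(w + 3)^2*(w + 4)*(w + 4)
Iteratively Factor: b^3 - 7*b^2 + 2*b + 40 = (b - 5)*(b^2 - 2*b - 8) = (b - 5)*(b - 4)*(b + 2)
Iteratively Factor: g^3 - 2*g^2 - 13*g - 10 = (g - 5)*(g^2 + 3*g + 2) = (g - 5)*(g + 1)*(g + 2)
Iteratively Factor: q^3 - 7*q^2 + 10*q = (q - 5)*(q^2 - 2*q) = q*(q - 5)*(q - 2)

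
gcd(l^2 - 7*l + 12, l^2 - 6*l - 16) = 1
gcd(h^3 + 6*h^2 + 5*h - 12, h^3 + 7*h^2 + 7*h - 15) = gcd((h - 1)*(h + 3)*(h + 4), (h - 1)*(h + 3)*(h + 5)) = h^2 + 2*h - 3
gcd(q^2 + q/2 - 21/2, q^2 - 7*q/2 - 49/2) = q + 7/2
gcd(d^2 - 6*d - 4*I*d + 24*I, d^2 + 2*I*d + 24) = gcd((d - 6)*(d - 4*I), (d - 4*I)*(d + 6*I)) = d - 4*I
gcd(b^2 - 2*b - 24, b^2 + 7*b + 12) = b + 4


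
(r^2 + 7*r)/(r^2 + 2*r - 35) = r/(r - 5)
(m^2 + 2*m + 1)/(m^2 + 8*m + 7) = (m + 1)/(m + 7)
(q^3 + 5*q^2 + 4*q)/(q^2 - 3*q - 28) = q*(q + 1)/(q - 7)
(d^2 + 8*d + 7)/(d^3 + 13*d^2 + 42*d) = (d + 1)/(d*(d + 6))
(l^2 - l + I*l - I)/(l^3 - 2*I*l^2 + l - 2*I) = (l - 1)/(l^2 - 3*I*l - 2)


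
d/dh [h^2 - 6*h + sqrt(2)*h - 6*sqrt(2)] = 2*h - 6 + sqrt(2)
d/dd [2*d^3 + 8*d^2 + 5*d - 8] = 6*d^2 + 16*d + 5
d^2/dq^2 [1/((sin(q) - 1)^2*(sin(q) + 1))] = (-7*sin(q) + 9*cos(q)^2 - 13)/((sin(q) - 1)*cos(q)^4)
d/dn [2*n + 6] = 2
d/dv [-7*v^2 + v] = 1 - 14*v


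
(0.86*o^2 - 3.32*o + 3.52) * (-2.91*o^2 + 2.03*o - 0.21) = -2.5026*o^4 + 11.407*o^3 - 17.1634*o^2 + 7.8428*o - 0.7392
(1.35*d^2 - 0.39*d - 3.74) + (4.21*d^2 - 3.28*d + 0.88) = 5.56*d^2 - 3.67*d - 2.86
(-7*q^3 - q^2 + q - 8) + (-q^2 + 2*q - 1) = -7*q^3 - 2*q^2 + 3*q - 9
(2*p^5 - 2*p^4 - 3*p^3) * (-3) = -6*p^5 + 6*p^4 + 9*p^3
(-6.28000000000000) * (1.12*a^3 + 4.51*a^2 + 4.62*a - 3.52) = -7.0336*a^3 - 28.3228*a^2 - 29.0136*a + 22.1056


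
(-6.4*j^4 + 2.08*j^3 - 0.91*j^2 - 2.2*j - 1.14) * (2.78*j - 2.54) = -17.792*j^5 + 22.0384*j^4 - 7.813*j^3 - 3.8046*j^2 + 2.4188*j + 2.8956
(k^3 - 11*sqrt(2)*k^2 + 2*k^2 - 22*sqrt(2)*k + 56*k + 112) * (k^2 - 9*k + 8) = k^5 - 11*sqrt(2)*k^4 - 7*k^4 + 46*k^3 + 77*sqrt(2)*k^3 - 376*k^2 + 110*sqrt(2)*k^2 - 560*k - 176*sqrt(2)*k + 896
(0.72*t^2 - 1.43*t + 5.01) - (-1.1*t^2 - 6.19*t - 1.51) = 1.82*t^2 + 4.76*t + 6.52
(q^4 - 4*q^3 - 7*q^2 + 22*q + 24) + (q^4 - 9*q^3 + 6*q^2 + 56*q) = 2*q^4 - 13*q^3 - q^2 + 78*q + 24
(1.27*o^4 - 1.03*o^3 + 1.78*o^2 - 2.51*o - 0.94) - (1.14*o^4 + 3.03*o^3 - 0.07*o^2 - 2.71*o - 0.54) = 0.13*o^4 - 4.06*o^3 + 1.85*o^2 + 0.2*o - 0.4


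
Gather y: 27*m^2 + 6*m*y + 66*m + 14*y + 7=27*m^2 + 66*m + y*(6*m + 14) + 7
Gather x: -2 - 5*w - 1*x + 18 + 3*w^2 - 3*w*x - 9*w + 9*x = 3*w^2 - 14*w + x*(8 - 3*w) + 16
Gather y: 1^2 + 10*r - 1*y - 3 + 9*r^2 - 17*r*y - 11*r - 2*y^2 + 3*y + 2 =9*r^2 - r - 2*y^2 + y*(2 - 17*r)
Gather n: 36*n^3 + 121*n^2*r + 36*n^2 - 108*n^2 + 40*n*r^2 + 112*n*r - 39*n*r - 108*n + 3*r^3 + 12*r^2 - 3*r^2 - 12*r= 36*n^3 + n^2*(121*r - 72) + n*(40*r^2 + 73*r - 108) + 3*r^3 + 9*r^2 - 12*r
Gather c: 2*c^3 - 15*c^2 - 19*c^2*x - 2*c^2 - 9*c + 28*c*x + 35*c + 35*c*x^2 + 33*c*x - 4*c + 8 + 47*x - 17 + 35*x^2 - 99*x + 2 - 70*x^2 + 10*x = 2*c^3 + c^2*(-19*x - 17) + c*(35*x^2 + 61*x + 22) - 35*x^2 - 42*x - 7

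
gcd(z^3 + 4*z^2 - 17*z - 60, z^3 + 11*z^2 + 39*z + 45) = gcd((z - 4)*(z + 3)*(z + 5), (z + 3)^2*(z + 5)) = z^2 + 8*z + 15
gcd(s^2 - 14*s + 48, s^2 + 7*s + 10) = 1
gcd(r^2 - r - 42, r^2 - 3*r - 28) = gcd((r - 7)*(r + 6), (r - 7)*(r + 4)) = r - 7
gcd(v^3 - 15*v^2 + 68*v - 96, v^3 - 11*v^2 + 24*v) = v^2 - 11*v + 24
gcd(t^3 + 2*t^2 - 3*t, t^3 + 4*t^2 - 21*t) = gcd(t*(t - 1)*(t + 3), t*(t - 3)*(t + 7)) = t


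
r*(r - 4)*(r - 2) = r^3 - 6*r^2 + 8*r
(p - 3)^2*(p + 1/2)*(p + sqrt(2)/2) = p^4 - 11*p^3/2 + sqrt(2)*p^3/2 - 11*sqrt(2)*p^2/4 + 6*p^2 + 3*sqrt(2)*p + 9*p/2 + 9*sqrt(2)/4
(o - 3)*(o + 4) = o^2 + o - 12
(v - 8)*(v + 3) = v^2 - 5*v - 24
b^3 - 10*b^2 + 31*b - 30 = (b - 5)*(b - 3)*(b - 2)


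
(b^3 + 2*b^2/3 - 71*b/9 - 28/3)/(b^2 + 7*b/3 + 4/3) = (b^2 - 2*b/3 - 7)/(b + 1)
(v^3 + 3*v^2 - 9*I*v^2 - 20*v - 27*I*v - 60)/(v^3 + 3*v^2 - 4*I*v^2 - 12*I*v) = (v - 5*I)/v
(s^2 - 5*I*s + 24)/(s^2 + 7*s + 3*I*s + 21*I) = (s - 8*I)/(s + 7)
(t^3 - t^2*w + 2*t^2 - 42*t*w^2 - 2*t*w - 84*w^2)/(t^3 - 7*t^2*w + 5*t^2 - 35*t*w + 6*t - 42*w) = (t + 6*w)/(t + 3)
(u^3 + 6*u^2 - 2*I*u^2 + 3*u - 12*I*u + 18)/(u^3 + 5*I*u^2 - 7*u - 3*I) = (u^2 + 3*u*(2 - I) - 18*I)/(u^2 + 4*I*u - 3)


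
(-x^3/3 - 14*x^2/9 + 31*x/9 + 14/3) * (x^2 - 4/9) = -x^5/3 - 14*x^4/9 + 97*x^3/27 + 434*x^2/81 - 124*x/81 - 56/27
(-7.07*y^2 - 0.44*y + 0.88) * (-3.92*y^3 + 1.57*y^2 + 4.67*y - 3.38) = 27.7144*y^5 - 9.3751*y^4 - 37.1573*y^3 + 23.2234*y^2 + 5.5968*y - 2.9744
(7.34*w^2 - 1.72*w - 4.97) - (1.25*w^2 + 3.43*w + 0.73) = 6.09*w^2 - 5.15*w - 5.7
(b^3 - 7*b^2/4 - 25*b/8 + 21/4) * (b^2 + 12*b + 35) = b^5 + 41*b^4/4 + 87*b^3/8 - 187*b^2/2 - 371*b/8 + 735/4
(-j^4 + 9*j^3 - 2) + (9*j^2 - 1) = -j^4 + 9*j^3 + 9*j^2 - 3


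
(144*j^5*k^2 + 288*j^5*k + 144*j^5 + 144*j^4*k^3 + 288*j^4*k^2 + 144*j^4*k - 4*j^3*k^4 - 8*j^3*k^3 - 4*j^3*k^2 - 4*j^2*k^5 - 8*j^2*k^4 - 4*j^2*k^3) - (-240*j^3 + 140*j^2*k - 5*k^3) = 144*j^5*k^2 + 288*j^5*k + 144*j^5 + 144*j^4*k^3 + 288*j^4*k^2 + 144*j^4*k - 4*j^3*k^4 - 8*j^3*k^3 - 4*j^3*k^2 + 240*j^3 - 4*j^2*k^5 - 8*j^2*k^4 - 4*j^2*k^3 - 140*j^2*k + 5*k^3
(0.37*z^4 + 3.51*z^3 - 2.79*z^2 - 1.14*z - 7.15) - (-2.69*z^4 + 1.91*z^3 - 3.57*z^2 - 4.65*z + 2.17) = 3.06*z^4 + 1.6*z^3 + 0.78*z^2 + 3.51*z - 9.32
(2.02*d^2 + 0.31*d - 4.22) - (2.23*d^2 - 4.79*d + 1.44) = -0.21*d^2 + 5.1*d - 5.66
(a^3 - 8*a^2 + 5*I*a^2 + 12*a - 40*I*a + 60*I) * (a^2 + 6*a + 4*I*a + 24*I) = a^5 - 2*a^4 + 9*I*a^4 - 56*a^3 - 18*I*a^3 + 112*a^2 - 324*I*a^2 + 720*a + 648*I*a - 1440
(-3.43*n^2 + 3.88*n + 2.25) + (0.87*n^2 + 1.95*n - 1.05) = -2.56*n^2 + 5.83*n + 1.2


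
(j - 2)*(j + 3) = j^2 + j - 6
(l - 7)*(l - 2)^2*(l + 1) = l^4 - 10*l^3 + 21*l^2 + 4*l - 28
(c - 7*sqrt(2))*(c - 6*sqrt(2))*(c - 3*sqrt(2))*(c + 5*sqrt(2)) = c^4 - 11*sqrt(2)*c^3 + 2*c^2 + 558*sqrt(2)*c - 2520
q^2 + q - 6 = (q - 2)*(q + 3)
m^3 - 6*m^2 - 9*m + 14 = (m - 7)*(m - 1)*(m + 2)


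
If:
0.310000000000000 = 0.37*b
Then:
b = 0.84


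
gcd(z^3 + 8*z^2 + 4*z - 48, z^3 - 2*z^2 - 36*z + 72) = z^2 + 4*z - 12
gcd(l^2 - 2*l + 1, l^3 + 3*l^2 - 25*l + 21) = l - 1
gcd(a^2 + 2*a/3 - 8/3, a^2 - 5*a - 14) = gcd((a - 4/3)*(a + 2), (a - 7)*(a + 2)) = a + 2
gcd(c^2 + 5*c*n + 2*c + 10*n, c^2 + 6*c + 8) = c + 2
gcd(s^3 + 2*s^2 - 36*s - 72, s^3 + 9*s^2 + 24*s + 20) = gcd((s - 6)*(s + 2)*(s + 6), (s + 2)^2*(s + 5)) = s + 2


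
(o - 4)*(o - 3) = o^2 - 7*o + 12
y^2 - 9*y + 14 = (y - 7)*(y - 2)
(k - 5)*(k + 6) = k^2 + k - 30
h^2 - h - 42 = (h - 7)*(h + 6)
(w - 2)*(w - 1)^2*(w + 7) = w^4 + 3*w^3 - 23*w^2 + 33*w - 14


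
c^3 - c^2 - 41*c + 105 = (c - 5)*(c - 3)*(c + 7)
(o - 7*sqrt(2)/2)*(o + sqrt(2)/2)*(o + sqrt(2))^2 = o^4 - sqrt(2)*o^3 - 27*o^2/2 - 13*sqrt(2)*o - 7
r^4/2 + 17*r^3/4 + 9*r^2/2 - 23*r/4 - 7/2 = (r/2 + 1)*(r - 1)*(r + 1/2)*(r + 7)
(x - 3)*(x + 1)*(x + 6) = x^3 + 4*x^2 - 15*x - 18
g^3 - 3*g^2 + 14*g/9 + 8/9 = (g - 2)*(g - 4/3)*(g + 1/3)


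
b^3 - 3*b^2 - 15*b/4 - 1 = (b - 4)*(b + 1/2)^2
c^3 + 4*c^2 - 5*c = c*(c - 1)*(c + 5)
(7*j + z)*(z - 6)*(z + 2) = 7*j*z^2 - 28*j*z - 84*j + z^3 - 4*z^2 - 12*z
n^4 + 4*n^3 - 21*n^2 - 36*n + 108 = (n - 3)*(n - 2)*(n + 3)*(n + 6)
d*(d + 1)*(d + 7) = d^3 + 8*d^2 + 7*d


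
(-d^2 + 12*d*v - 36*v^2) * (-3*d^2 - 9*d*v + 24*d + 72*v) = 3*d^4 - 27*d^3*v - 24*d^3 + 216*d^2*v + 324*d*v^3 - 2592*v^3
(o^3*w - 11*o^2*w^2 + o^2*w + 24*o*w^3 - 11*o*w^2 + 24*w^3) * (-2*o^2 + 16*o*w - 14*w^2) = -2*o^5*w + 38*o^4*w^2 - 2*o^4*w - 238*o^3*w^3 + 38*o^3*w^2 + 538*o^2*w^4 - 238*o^2*w^3 - 336*o*w^5 + 538*o*w^4 - 336*w^5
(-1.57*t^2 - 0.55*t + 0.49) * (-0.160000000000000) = 0.2512*t^2 + 0.088*t - 0.0784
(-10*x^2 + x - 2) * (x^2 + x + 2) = -10*x^4 - 9*x^3 - 21*x^2 - 4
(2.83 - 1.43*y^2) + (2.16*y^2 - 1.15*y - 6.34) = 0.73*y^2 - 1.15*y - 3.51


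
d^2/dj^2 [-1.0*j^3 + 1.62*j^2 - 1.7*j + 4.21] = 3.24 - 6.0*j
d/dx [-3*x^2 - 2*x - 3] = -6*x - 2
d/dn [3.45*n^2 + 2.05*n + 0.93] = 6.9*n + 2.05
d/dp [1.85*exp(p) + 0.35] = 1.85*exp(p)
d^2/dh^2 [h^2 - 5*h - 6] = 2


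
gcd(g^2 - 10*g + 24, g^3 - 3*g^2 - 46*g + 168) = g^2 - 10*g + 24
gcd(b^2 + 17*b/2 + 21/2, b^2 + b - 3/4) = b + 3/2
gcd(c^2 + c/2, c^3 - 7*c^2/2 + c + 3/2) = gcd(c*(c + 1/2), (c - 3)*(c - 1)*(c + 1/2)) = c + 1/2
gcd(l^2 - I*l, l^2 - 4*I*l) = l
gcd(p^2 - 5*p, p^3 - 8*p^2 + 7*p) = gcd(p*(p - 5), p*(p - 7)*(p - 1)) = p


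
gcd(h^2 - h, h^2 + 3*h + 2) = 1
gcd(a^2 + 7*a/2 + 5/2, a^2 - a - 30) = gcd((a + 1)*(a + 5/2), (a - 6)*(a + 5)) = 1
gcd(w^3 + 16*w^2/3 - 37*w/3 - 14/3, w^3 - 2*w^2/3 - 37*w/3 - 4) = w + 1/3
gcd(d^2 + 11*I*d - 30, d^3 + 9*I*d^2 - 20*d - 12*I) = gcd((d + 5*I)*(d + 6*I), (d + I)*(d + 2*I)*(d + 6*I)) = d + 6*I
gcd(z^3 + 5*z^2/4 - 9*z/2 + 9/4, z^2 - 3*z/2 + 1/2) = z - 1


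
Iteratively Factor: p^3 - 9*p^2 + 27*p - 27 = (p - 3)*(p^2 - 6*p + 9) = (p - 3)^2*(p - 3)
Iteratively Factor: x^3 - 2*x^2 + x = (x - 1)*(x^2 - x) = x*(x - 1)*(x - 1)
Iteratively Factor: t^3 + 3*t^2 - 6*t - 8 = (t - 2)*(t^2 + 5*t + 4) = (t - 2)*(t + 4)*(t + 1)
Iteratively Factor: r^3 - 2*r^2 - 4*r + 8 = (r - 2)*(r^2 - 4) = (r - 2)^2*(r + 2)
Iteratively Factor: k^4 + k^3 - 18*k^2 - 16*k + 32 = (k + 4)*(k^3 - 3*k^2 - 6*k + 8) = (k + 2)*(k + 4)*(k^2 - 5*k + 4) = (k - 4)*(k + 2)*(k + 4)*(k - 1)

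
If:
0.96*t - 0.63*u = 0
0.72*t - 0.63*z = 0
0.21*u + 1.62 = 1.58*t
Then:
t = 1.29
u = 1.96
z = 1.47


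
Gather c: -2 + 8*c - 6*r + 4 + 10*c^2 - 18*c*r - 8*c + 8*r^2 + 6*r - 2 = 10*c^2 - 18*c*r + 8*r^2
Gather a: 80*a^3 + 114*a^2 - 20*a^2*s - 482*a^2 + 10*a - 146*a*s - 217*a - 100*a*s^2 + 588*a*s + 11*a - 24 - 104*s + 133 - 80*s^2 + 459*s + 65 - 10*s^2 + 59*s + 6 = 80*a^3 + a^2*(-20*s - 368) + a*(-100*s^2 + 442*s - 196) - 90*s^2 + 414*s + 180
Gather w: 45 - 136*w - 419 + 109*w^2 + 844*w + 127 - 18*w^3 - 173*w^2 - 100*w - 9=-18*w^3 - 64*w^2 + 608*w - 256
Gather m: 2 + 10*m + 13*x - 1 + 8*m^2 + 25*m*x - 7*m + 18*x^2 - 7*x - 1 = 8*m^2 + m*(25*x + 3) + 18*x^2 + 6*x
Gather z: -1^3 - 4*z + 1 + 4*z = 0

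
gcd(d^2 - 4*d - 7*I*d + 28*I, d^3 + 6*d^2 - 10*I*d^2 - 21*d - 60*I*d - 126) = d - 7*I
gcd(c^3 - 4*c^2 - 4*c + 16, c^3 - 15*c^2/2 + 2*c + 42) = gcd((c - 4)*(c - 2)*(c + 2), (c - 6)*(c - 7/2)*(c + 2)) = c + 2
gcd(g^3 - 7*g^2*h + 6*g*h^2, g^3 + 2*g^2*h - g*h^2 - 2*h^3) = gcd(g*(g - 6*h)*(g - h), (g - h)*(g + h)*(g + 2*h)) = g - h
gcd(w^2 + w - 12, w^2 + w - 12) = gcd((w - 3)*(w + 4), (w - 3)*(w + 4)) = w^2 + w - 12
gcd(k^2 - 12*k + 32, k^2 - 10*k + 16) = k - 8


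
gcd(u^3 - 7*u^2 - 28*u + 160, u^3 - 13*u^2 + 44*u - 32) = u^2 - 12*u + 32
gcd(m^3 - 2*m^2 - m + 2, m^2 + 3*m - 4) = m - 1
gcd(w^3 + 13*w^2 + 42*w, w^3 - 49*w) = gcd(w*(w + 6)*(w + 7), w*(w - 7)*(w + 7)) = w^2 + 7*w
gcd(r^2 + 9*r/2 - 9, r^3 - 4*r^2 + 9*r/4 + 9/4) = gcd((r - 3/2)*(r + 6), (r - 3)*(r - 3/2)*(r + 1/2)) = r - 3/2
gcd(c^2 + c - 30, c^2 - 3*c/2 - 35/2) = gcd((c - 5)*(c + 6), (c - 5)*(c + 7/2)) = c - 5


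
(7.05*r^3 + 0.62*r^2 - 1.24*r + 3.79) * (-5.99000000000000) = -42.2295*r^3 - 3.7138*r^2 + 7.4276*r - 22.7021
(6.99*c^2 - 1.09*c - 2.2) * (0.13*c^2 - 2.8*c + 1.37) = 0.9087*c^4 - 19.7137*c^3 + 12.3423*c^2 + 4.6667*c - 3.014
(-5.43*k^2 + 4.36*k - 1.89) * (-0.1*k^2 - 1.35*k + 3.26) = 0.543*k^4 + 6.8945*k^3 - 23.3988*k^2 + 16.7651*k - 6.1614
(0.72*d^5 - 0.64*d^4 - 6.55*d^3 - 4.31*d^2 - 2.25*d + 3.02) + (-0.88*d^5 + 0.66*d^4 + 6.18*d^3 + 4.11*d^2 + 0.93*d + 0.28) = -0.16*d^5 + 0.02*d^4 - 0.37*d^3 - 0.199999999999999*d^2 - 1.32*d + 3.3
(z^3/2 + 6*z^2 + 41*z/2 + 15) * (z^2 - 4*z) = z^5/2 + 4*z^4 - 7*z^3/2 - 67*z^2 - 60*z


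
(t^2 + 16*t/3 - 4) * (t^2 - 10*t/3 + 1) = t^4 + 2*t^3 - 187*t^2/9 + 56*t/3 - 4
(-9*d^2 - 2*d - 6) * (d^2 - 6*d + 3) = -9*d^4 + 52*d^3 - 21*d^2 + 30*d - 18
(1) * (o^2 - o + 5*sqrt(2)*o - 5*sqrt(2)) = o^2 - o + 5*sqrt(2)*o - 5*sqrt(2)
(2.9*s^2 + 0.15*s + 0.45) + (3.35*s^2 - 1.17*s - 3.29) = 6.25*s^2 - 1.02*s - 2.84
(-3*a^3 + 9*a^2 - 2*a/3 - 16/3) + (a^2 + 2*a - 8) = -3*a^3 + 10*a^2 + 4*a/3 - 40/3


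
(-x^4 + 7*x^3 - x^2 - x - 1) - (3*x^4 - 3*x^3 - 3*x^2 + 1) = -4*x^4 + 10*x^3 + 2*x^2 - x - 2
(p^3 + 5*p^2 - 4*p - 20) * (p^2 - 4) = p^5 + 5*p^4 - 8*p^3 - 40*p^2 + 16*p + 80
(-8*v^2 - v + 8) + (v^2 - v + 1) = -7*v^2 - 2*v + 9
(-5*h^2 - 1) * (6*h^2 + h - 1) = -30*h^4 - 5*h^3 - h^2 - h + 1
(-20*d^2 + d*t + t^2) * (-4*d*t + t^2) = 80*d^3*t - 24*d^2*t^2 - 3*d*t^3 + t^4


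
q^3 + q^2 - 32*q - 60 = (q - 6)*(q + 2)*(q + 5)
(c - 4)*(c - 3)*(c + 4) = c^3 - 3*c^2 - 16*c + 48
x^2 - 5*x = x*(x - 5)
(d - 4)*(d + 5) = d^2 + d - 20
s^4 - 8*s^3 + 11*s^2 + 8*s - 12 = (s - 6)*(s - 2)*(s - 1)*(s + 1)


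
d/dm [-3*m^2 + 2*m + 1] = 2 - 6*m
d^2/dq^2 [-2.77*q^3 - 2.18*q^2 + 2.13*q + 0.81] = -16.62*q - 4.36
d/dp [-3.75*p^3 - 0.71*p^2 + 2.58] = p*(-11.25*p - 1.42)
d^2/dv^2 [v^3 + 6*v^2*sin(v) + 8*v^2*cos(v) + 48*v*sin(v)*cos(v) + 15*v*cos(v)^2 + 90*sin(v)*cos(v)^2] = -6*v^2*sin(v) - 8*v^2*cos(v) - 32*v*sin(v) - 96*v*sin(2*v) + 24*v*cos(v) - 30*v*cos(2*v) + 6*v - 21*sin(v)/2 - 30*sin(2*v) - 405*sin(3*v)/2 + 16*cos(v) + 96*cos(2*v)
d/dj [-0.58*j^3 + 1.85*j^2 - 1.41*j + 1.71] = -1.74*j^2 + 3.7*j - 1.41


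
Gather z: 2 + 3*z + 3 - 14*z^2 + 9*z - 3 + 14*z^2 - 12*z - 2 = 0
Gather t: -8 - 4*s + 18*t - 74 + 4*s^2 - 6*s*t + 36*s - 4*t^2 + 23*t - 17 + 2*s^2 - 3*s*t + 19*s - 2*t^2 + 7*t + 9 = 6*s^2 + 51*s - 6*t^2 + t*(48 - 9*s) - 90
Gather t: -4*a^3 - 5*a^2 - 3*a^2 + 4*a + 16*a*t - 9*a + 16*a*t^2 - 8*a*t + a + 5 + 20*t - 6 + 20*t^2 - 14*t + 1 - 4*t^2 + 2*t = -4*a^3 - 8*a^2 - 4*a + t^2*(16*a + 16) + t*(8*a + 8)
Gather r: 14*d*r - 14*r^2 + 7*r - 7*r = 14*d*r - 14*r^2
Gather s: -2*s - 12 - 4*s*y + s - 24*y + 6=s*(-4*y - 1) - 24*y - 6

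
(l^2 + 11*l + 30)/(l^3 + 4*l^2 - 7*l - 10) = (l + 6)/(l^2 - l - 2)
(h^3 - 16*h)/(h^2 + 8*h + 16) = h*(h - 4)/(h + 4)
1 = 1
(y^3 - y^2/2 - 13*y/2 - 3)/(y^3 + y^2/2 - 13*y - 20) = (2*y^2 - 5*y - 3)/(2*y^2 - 3*y - 20)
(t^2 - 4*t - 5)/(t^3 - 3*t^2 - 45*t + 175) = (t + 1)/(t^2 + 2*t - 35)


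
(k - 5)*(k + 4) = k^2 - k - 20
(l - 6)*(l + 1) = l^2 - 5*l - 6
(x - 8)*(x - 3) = x^2 - 11*x + 24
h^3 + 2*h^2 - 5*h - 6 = (h - 2)*(h + 1)*(h + 3)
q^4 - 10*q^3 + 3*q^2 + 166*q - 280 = (q - 7)*(q - 5)*(q - 2)*(q + 4)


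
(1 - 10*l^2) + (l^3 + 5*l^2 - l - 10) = l^3 - 5*l^2 - l - 9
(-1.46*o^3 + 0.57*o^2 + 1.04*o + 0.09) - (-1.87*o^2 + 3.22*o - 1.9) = -1.46*o^3 + 2.44*o^2 - 2.18*o + 1.99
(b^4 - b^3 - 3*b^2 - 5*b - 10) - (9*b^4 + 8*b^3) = -8*b^4 - 9*b^3 - 3*b^2 - 5*b - 10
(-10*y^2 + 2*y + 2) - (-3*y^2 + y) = -7*y^2 + y + 2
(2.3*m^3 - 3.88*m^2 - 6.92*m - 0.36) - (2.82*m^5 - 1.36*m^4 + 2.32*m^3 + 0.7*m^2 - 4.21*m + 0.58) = -2.82*m^5 + 1.36*m^4 - 0.02*m^3 - 4.58*m^2 - 2.71*m - 0.94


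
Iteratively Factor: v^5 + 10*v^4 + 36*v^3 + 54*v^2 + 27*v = (v + 1)*(v^4 + 9*v^3 + 27*v^2 + 27*v) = (v + 1)*(v + 3)*(v^3 + 6*v^2 + 9*v) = (v + 1)*(v + 3)^2*(v^2 + 3*v) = v*(v + 1)*(v + 3)^2*(v + 3)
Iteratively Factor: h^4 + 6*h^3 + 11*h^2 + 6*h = (h + 1)*(h^3 + 5*h^2 + 6*h) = (h + 1)*(h + 2)*(h^2 + 3*h) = (h + 1)*(h + 2)*(h + 3)*(h)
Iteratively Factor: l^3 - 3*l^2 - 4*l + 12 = (l - 2)*(l^2 - l - 6) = (l - 3)*(l - 2)*(l + 2)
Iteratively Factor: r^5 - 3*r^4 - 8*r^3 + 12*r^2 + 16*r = (r - 2)*(r^4 - r^3 - 10*r^2 - 8*r) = (r - 4)*(r - 2)*(r^3 + 3*r^2 + 2*r) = r*(r - 4)*(r - 2)*(r^2 + 3*r + 2) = r*(r - 4)*(r - 2)*(r + 1)*(r + 2)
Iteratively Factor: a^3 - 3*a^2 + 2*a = (a - 1)*(a^2 - 2*a) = (a - 2)*(a - 1)*(a)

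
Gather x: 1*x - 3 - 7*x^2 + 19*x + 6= -7*x^2 + 20*x + 3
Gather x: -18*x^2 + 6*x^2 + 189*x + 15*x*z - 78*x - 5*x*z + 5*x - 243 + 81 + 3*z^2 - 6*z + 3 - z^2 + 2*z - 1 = -12*x^2 + x*(10*z + 116) + 2*z^2 - 4*z - 160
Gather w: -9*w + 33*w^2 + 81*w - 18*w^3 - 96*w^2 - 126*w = -18*w^3 - 63*w^2 - 54*w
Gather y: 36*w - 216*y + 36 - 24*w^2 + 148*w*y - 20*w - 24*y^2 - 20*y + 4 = -24*w^2 + 16*w - 24*y^2 + y*(148*w - 236) + 40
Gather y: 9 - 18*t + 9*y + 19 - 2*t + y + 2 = -20*t + 10*y + 30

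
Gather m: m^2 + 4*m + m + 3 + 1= m^2 + 5*m + 4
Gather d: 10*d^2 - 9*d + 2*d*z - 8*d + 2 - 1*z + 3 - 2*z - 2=10*d^2 + d*(2*z - 17) - 3*z + 3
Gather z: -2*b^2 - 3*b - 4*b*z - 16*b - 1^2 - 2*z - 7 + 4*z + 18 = -2*b^2 - 19*b + z*(2 - 4*b) + 10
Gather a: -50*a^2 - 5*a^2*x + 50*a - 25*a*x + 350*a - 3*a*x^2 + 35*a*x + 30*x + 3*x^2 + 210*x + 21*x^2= a^2*(-5*x - 50) + a*(-3*x^2 + 10*x + 400) + 24*x^2 + 240*x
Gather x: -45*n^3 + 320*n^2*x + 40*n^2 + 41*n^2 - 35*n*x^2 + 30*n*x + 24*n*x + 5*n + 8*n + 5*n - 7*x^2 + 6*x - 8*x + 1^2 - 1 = -45*n^3 + 81*n^2 + 18*n + x^2*(-35*n - 7) + x*(320*n^2 + 54*n - 2)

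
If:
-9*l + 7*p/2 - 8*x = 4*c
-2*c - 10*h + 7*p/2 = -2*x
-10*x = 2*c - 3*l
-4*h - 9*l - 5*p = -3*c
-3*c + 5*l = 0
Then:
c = 0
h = 0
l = 0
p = 0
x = 0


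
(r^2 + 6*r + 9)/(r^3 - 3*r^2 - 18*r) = (r + 3)/(r*(r - 6))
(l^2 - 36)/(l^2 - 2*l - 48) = (l - 6)/(l - 8)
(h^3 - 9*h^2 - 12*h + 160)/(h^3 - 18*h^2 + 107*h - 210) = (h^2 - 4*h - 32)/(h^2 - 13*h + 42)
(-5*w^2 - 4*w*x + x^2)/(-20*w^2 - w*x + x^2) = (w + x)/(4*w + x)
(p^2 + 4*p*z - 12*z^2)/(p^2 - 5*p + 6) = (p^2 + 4*p*z - 12*z^2)/(p^2 - 5*p + 6)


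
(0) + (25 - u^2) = 25 - u^2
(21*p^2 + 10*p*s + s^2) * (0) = 0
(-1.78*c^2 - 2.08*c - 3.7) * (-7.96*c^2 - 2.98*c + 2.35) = 14.1688*c^4 + 21.8612*c^3 + 31.4674*c^2 + 6.138*c - 8.695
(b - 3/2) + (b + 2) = 2*b + 1/2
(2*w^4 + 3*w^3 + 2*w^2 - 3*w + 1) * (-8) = -16*w^4 - 24*w^3 - 16*w^2 + 24*w - 8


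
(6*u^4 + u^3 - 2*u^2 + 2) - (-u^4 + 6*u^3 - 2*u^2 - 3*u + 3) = 7*u^4 - 5*u^3 + 3*u - 1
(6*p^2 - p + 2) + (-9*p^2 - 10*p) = -3*p^2 - 11*p + 2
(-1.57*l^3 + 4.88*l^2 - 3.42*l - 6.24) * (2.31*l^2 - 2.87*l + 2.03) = -3.6267*l^5 + 15.7787*l^4 - 25.0929*l^3 + 5.3074*l^2 + 10.9662*l - 12.6672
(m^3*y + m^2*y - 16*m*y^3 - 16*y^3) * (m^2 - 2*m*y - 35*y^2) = m^5*y - 2*m^4*y^2 + m^4*y - 51*m^3*y^3 - 2*m^3*y^2 + 32*m^2*y^4 - 51*m^2*y^3 + 560*m*y^5 + 32*m*y^4 + 560*y^5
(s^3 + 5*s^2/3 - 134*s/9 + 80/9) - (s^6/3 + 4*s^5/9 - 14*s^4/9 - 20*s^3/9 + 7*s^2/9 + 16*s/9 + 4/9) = -s^6/3 - 4*s^5/9 + 14*s^4/9 + 29*s^3/9 + 8*s^2/9 - 50*s/3 + 76/9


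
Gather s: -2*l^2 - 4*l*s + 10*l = -2*l^2 - 4*l*s + 10*l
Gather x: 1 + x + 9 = x + 10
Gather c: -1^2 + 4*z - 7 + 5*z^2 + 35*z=5*z^2 + 39*z - 8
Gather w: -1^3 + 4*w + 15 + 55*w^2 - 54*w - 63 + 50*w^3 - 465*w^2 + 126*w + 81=50*w^3 - 410*w^2 + 76*w + 32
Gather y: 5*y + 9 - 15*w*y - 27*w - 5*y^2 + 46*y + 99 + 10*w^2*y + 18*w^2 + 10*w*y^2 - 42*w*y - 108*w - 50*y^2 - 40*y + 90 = 18*w^2 - 135*w + y^2*(10*w - 55) + y*(10*w^2 - 57*w + 11) + 198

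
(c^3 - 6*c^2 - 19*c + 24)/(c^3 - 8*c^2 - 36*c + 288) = (c^2 + 2*c - 3)/(c^2 - 36)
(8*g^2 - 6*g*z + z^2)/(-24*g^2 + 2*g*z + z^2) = (-2*g + z)/(6*g + z)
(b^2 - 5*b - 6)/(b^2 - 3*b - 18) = (b + 1)/(b + 3)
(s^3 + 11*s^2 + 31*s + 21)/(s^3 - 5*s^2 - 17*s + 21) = (s^2 + 8*s + 7)/(s^2 - 8*s + 7)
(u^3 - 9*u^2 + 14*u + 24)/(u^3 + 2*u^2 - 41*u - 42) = (u - 4)/(u + 7)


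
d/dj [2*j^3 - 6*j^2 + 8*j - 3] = 6*j^2 - 12*j + 8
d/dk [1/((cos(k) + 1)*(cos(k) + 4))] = (2*cos(k) + 5)*sin(k)/((cos(k) + 1)^2*(cos(k) + 4)^2)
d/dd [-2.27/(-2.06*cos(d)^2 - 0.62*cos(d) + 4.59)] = (9.3524*cos(d) + 1.4074)*sin(d)/(2.06*cos(d)^2 + 0.62*cos(d) - 4.59)^2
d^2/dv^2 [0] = 0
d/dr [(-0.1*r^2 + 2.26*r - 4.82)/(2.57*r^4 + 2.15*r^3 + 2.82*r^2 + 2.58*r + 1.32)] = (0.514*r^5 - 17.2096*r^4 + 39.8316*r^3 + 24.4578*r^2 + 26.9208*r + 15.4188)/(6.6049*r^8 + 11.051*r^7 + 19.1173*r^6 + 25.3872*r^5 + 25.8312*r^4 + 20.2272*r^3 + 14.1012*r^2 + 6.8112*r + 1.7424)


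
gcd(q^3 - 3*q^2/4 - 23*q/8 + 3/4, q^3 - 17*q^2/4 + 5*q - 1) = q^2 - 9*q/4 + 1/2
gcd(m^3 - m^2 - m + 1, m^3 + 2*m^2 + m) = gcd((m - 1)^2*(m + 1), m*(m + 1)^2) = m + 1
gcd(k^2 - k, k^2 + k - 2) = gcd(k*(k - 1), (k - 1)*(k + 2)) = k - 1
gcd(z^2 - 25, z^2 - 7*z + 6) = 1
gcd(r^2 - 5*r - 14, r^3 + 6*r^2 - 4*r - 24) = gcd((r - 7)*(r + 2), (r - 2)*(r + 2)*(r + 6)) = r + 2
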